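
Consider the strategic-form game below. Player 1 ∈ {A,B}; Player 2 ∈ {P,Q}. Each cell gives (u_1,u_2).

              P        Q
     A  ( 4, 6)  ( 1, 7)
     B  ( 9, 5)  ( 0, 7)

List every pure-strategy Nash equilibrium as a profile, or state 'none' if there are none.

(A,P): not NE [P1→B gives 9>4; P2→Q gives 7>6]
(A,Q): NE
(B,P): not NE [P2→Q gives 7>5]
(B,Q): not NE [P1→A gives 1>0]

NE set: (A,Q)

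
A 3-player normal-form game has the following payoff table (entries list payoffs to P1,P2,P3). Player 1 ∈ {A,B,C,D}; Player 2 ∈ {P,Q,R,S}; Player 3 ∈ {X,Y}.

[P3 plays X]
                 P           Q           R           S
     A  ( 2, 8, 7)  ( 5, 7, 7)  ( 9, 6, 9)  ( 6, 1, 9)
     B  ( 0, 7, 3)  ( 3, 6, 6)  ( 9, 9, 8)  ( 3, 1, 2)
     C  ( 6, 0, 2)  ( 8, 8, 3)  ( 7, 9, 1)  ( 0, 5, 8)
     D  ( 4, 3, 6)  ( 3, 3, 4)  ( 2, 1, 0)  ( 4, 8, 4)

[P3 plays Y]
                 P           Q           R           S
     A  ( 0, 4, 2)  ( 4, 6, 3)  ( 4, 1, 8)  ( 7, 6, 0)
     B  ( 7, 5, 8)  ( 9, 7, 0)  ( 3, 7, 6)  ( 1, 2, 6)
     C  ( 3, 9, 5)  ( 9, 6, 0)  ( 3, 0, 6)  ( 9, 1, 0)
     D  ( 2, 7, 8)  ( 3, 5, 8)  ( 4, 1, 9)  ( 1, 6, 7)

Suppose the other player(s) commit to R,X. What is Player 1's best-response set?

u_1(A vs R,X) = 9
u_1(B vs R,X) = 9
u_1(C vs R,X) = 7
u_1(D vs R,X) = 2
max payoff 9 at {A,B}

BR_1 = {A,B}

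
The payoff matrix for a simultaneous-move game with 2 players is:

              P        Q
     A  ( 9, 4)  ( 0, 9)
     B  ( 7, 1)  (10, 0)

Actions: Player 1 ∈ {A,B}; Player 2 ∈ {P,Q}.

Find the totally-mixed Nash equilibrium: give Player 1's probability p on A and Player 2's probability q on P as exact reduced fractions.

P1 indiff ⇒ q·9+(1-q)·0 = q·7+(1-q)·10 ⇒ q(2) = (1-q)(10) ⇒ q = 5/6
P2 indiff ⇒ p·4+(1-p)·1 = p·9+(1-p)·0 ⇒ p(-5) = (1-p)(-1) ⇒ p = 1/6

P1 mixes 1/6 on A; P2 mixes 5/6 on P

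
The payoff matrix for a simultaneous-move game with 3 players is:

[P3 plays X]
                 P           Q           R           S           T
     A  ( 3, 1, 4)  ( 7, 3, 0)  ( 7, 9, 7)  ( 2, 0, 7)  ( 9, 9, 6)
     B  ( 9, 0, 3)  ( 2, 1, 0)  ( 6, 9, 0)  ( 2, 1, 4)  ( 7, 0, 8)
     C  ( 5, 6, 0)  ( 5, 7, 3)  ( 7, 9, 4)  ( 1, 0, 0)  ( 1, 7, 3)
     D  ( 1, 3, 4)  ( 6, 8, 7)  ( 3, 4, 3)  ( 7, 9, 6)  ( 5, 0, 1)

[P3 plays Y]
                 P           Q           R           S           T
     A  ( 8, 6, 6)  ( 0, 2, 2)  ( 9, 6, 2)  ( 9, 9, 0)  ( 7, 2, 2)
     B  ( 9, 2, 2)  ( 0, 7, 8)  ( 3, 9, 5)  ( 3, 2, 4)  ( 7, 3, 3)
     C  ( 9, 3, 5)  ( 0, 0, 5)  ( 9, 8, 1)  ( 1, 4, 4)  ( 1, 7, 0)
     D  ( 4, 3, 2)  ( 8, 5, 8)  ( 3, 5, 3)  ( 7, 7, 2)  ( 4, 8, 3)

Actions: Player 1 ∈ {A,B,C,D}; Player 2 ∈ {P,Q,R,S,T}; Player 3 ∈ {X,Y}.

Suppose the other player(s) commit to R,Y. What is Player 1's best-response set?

u_1(A vs R,Y) = 9
u_1(B vs R,Y) = 3
u_1(C vs R,Y) = 9
u_1(D vs R,Y) = 3
max payoff 9 at {A,C}

P1 best: {A,C}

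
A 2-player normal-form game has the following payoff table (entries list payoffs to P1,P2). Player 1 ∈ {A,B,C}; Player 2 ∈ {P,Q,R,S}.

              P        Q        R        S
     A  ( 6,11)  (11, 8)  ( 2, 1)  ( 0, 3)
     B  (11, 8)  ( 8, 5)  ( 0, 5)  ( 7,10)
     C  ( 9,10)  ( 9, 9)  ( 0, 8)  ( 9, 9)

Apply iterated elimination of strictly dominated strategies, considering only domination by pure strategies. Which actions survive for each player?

P2 drop Q (P beats it: A:11>8 B:8>5 C:10>9)
P2 drop R (P beats it: A:11>1 B:8>5 C:10>8)
P1 drop A (B beats it: P:11>6 S:7>0)
P1→{B,C} P2→{P,S}

IESDS → P1:{B,C} P2:{P,S}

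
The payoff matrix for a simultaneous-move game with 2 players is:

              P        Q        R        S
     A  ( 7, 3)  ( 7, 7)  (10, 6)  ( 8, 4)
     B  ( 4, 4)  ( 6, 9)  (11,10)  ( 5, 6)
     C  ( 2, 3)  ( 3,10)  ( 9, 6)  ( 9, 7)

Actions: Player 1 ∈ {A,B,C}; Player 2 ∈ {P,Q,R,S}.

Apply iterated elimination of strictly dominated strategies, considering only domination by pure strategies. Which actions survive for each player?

Remaining: P1:{A,B} P2:{Q,R}

P2 drop P (Q beats it: A:7>3 B:9>4 C:10>3)
P2 drop S (Q beats it: A:7>4 B:9>6 C:10>7)
P1 drop C (A beats it: Q:7>3 R:10>9)
P1→{A,B} P2→{Q,R}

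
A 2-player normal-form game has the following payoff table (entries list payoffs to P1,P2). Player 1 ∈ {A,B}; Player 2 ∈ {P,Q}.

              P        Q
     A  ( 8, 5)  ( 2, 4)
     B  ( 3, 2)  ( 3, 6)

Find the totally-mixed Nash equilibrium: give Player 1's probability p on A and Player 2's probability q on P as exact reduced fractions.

P1 indiff ⇒ q·8+(1-q)·2 = q·3+(1-q)·3 ⇒ q(5) = (1-q)(1) ⇒ q = 1/6
P2 indiff ⇒ p·5+(1-p)·2 = p·4+(1-p)·6 ⇒ p(1) = (1-p)(4) ⇒ p = 4/5

p=4/5, q=1/6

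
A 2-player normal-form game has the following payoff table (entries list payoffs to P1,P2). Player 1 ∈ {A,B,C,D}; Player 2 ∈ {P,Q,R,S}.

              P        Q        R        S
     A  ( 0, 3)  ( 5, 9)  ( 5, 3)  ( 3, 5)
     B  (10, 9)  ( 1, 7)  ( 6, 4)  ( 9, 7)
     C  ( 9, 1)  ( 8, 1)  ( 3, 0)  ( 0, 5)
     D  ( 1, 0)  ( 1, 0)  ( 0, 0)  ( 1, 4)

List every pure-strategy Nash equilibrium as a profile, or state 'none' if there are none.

(A,P): not NE [P1→B gives 10>0; P2→Q gives 9>3]
(A,Q): not NE [P1→C gives 8>5]
(A,R): not NE [P1→B gives 6>5; P2→Q gives 9>3]
(A,S): not NE [P1→B gives 9>3; P2→Q gives 9>5]
(B,P): NE
(B,Q): not NE [P1→C gives 8>1; P2→P gives 9>7]
(B,R): not NE [P2→P gives 9>4]
(B,S): not NE [P2→P gives 9>7]
(C,P): not NE [P1→B gives 10>9; P2→S gives 5>1]
(C,Q): not NE [P2→S gives 5>1]
(C,R): not NE [P1→B gives 6>3; P2→S gives 5>0]
(C,S): not NE [P1→B gives 9>0]
(D,P): not NE [P1→B gives 10>1; P2→S gives 4>0]
(D,Q): not NE [P1→C gives 8>1; P2→S gives 4>0]
(D,R): not NE [P1→B gives 6>0; P2→S gives 4>0]
(D,S): not NE [P1→B gives 9>1]

NE set: (B,P)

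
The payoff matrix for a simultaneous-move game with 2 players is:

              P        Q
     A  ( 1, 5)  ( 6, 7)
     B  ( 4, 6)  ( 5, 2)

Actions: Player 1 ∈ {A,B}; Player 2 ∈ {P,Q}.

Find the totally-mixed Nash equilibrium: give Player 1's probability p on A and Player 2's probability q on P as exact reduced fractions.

p=2/3, q=1/4

P1 indiff ⇒ q·1+(1-q)·6 = q·4+(1-q)·5 ⇒ q(-3) = (1-q)(-1) ⇒ q = 1/4
P2 indiff ⇒ p·5+(1-p)·6 = p·7+(1-p)·2 ⇒ p(-2) = (1-p)(-4) ⇒ p = 2/3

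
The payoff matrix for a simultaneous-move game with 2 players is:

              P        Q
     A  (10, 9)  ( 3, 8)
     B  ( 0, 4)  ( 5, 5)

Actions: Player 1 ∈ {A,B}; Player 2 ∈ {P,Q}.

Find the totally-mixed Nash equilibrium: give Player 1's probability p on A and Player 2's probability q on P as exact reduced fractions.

P1 indiff ⇒ q·10+(1-q)·3 = q·0+(1-q)·5 ⇒ q(10) = (1-q)(2) ⇒ q = 1/6
P2 indiff ⇒ p·9+(1-p)·4 = p·8+(1-p)·5 ⇒ p(1) = (1-p)(1) ⇒ p = 1/2

(p,q) = (1/2, 1/6)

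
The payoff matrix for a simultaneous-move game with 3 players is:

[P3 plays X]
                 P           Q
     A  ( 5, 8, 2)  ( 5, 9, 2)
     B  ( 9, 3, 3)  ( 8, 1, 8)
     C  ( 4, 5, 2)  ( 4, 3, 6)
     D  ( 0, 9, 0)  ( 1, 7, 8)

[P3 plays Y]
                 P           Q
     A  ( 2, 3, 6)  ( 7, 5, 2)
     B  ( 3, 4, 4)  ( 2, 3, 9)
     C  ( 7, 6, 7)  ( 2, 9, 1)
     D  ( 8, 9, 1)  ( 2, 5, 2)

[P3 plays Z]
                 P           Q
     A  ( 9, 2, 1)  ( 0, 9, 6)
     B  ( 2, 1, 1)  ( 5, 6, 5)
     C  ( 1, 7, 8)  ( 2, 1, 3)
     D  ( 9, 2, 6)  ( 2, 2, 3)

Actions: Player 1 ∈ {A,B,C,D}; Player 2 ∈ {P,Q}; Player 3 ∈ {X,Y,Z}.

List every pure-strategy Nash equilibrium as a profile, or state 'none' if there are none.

NE set: (D,P,Z)

(A,P,X): not NE [P1→B gives 9>5; P2→Q gives 9>8; P3→Y gives 6>2]
(A,P,Y): not NE [P1→D gives 8>2; P2→Q gives 5>3]
(A,P,Z): not NE [P2→Q gives 9>2; P3→Y gives 6>1]
(A,Q,X): not NE [P1→B gives 8>5; P3→Z gives 6>2]
(A,Q,Y): not NE [P3→Z gives 6>2]
(A,Q,Z): not NE [P1→B gives 5>0]
(B,P,X): not NE [P3→Y gives 4>3]
(B,P,Y): not NE [P1→D gives 8>3]
(B,P,Z): not NE [P1→D gives 9>2; P2→Q gives 6>1; P3→Y gives 4>1]
(B,Q,X): not NE [P2→P gives 3>1; P3→Y gives 9>8]
(B,Q,Y): not NE [P1→A gives 7>2; P2→P gives 4>3]
(B,Q,Z): not NE [P3→Y gives 9>5]
(C,P,X): not NE [P1→B gives 9>4; P3→Z gives 8>2]
(C,P,Y): not NE [P1→D gives 8>7; P2→Q gives 9>6; P3→Z gives 8>7]
(C,P,Z): not NE [P1→D gives 9>1]
(C,Q,X): not NE [P1→B gives 8>4; P2→P gives 5>3]
(C,Q,Y): not NE [P1→A gives 7>2; P3→X gives 6>1]
(C,Q,Z): not NE [P1→B gives 5>2; P2→P gives 7>1; P3→X gives 6>3]
(D,P,X): not NE [P1→B gives 9>0; P3→Z gives 6>0]
(D,P,Y): not NE [P3→Z gives 6>1]
(D,P,Z): NE
(D,Q,X): not NE [P1→B gives 8>1; P2→P gives 9>7]
(D,Q,Y): not NE [P1→A gives 7>2; P2→P gives 9>5; P3→X gives 8>2]
(D,Q,Z): not NE [P1→B gives 5>2; P3→X gives 8>3]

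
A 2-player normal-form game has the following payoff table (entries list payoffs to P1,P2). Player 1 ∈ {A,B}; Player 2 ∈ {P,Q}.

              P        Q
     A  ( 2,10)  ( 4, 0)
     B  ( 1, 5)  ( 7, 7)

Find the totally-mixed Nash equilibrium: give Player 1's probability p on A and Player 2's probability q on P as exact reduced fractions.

P1 indiff ⇒ q·2+(1-q)·4 = q·1+(1-q)·7 ⇒ q(1) = (1-q)(3) ⇒ q = 3/4
P2 indiff ⇒ p·10+(1-p)·5 = p·0+(1-p)·7 ⇒ p(10) = (1-p)(2) ⇒ p = 1/6

p=1/6, q=3/4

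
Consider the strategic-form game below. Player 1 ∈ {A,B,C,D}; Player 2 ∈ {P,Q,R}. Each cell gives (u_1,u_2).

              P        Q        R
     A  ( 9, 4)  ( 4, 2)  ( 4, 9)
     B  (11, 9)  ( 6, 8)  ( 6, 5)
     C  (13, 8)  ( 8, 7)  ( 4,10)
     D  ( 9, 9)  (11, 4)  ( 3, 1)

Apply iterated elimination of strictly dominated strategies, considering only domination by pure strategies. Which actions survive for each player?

Survivors P1:{B,C} P2:{P,R}

P1 drop A (B beats it: P:11>9 Q:6>4 R:6>4)
P2 drop Q (P beats it: B:9>8 C:8>7 D:9>4)
P1 drop D (B beats it: P:11>9 R:6>3)
P1→{B,C} P2→{P,R}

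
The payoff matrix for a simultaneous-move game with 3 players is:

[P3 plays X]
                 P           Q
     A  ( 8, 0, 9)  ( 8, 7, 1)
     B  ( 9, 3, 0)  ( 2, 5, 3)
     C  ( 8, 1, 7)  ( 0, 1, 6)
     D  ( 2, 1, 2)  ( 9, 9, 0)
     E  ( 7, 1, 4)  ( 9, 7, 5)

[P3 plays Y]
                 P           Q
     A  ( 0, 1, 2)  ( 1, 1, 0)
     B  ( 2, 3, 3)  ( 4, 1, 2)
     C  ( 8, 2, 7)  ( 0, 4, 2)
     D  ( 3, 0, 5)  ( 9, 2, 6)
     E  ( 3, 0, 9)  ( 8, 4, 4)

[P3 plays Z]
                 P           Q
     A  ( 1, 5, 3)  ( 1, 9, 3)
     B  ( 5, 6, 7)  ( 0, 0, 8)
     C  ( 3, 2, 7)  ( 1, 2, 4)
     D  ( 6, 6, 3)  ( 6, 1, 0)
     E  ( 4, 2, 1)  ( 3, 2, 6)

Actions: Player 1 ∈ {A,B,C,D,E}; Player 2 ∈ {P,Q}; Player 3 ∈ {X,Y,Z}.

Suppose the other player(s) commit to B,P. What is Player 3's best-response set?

u_3(X vs B,P) = 0
u_3(Y vs B,P) = 3
u_3(Z vs B,P) = 7
max payoff 7 at {Z}

BR_3 = {Z}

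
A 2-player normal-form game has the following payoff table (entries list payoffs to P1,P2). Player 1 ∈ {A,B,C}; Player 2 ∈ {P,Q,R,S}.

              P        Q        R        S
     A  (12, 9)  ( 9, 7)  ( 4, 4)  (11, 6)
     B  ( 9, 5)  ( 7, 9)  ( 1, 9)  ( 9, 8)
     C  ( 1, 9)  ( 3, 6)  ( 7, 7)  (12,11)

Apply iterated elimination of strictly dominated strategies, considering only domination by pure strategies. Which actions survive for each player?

IESDS → P1:{A,C} P2:{P,S}

P1 drop B (A beats it: P:12>9 Q:9>7 R:4>1 S:11>9)
P2 drop Q (P beats it: A:9>7 C:9>6)
P2 drop R (P beats it: A:9>4 C:9>7)
P1→{A,C} P2→{P,S}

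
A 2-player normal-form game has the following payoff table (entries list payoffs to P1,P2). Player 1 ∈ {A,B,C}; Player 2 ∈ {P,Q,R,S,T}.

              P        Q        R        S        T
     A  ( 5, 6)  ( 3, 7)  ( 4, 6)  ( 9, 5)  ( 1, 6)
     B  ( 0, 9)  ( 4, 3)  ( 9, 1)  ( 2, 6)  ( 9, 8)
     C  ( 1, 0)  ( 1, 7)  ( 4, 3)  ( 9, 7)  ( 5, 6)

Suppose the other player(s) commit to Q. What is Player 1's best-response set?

argmax u_1 = {B}

u_1(A vs Q) = 3
u_1(B vs Q) = 4
u_1(C vs Q) = 1
max payoff 4 at {B}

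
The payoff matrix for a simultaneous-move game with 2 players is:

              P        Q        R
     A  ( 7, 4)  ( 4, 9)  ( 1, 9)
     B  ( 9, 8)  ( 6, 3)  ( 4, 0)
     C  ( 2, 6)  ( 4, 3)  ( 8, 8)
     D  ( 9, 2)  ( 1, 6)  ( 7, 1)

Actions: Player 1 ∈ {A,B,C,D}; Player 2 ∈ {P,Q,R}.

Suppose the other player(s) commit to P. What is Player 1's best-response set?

u_1(A vs P) = 7
u_1(B vs P) = 9
u_1(C vs P) = 2
u_1(D vs P) = 9
max payoff 9 at {B,D}

BR_1 = {B,D}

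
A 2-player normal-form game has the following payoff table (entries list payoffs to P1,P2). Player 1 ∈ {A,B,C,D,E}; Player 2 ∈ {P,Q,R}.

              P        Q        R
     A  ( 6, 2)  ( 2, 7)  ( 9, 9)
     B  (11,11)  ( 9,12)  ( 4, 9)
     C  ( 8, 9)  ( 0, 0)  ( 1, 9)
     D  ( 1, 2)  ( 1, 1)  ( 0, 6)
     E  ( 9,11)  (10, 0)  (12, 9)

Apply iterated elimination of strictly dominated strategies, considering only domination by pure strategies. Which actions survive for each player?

P1 drop A (E beats it: P:9>6 Q:10>2 R:12>9)
P1 drop C (B beats it: P:11>8 Q:9>0 R:4>1)
P1 drop D (B beats it: P:11>1 Q:9>1 R:4>0)
P2 drop R (P beats it: B:11>9 E:11>9)
P1→{B,E} P2→{P,Q}

Remaining: P1:{B,E} P2:{P,Q}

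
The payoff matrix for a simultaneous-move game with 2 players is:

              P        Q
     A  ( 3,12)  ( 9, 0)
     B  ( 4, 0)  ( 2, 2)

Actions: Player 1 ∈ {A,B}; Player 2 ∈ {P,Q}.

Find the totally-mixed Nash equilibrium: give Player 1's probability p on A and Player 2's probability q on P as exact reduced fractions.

P1 mixes 1/7 on A; P2 mixes 7/8 on P

P1 indiff ⇒ q·3+(1-q)·9 = q·4+(1-q)·2 ⇒ q(-1) = (1-q)(-7) ⇒ q = 7/8
P2 indiff ⇒ p·12+(1-p)·0 = p·0+(1-p)·2 ⇒ p(12) = (1-p)(2) ⇒ p = 1/7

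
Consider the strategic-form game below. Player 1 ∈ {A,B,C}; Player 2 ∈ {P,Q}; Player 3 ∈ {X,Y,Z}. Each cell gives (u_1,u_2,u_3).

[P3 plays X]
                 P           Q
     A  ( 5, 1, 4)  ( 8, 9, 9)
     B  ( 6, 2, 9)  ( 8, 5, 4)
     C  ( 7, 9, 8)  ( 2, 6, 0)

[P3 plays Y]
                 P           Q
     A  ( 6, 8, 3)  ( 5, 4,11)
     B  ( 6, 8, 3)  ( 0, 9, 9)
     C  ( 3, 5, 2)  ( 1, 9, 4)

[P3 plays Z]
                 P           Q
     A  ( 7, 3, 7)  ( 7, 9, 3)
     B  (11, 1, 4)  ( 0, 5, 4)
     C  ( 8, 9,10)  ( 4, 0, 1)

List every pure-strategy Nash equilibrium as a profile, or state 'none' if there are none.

(A,P,X): not NE [P1→C gives 7>5; P2→Q gives 9>1; P3→Z gives 7>4]
(A,P,Y): not NE [P3→Z gives 7>3]
(A,P,Z): not NE [P1→B gives 11>7; P2→Q gives 9>3]
(A,Q,X): not NE [P3→Y gives 11>9]
(A,Q,Y): not NE [P2→P gives 8>4]
(A,Q,Z): not NE [P3→Y gives 11>3]
(B,P,X): not NE [P1→C gives 7>6; P2→Q gives 5>2]
(B,P,Y): not NE [P2→Q gives 9>8; P3→X gives 9>3]
(B,P,Z): not NE [P2→Q gives 5>1; P3→X gives 9>4]
(B,Q,X): not NE [P3→Y gives 9>4]
(B,Q,Y): not NE [P1→A gives 5>0]
(B,Q,Z): not NE [P1→A gives 7>0; P3→Y gives 9>4]
(C,P,X): not NE [P3→Z gives 10>8]
(C,P,Y): not NE [P1→B gives 6>3; P2→Q gives 9>5; P3→Z gives 10>2]
(C,P,Z): not NE [P1→B gives 11>8]
(C,Q,X): not NE [P1→B gives 8>2; P2→P gives 9>6; P3→Y gives 4>0]
(C,Q,Y): not NE [P1→A gives 5>1]
(C,Q,Z): not NE [P1→A gives 7>4; P2→P gives 9>0; P3→Y gives 4>1]

No pure NE.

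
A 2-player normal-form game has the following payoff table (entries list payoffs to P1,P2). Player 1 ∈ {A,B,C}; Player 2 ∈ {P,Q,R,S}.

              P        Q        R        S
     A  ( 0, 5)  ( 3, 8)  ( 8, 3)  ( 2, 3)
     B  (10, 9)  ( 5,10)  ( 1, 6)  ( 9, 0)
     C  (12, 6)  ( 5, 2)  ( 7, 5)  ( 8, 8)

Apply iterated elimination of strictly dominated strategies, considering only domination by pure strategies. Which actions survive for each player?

IESDS → P1:{B,C} P2:{P,Q,S}

P2 drop R (P beats it: A:5>3 B:9>6 C:6>5)
P1 drop A (B beats it: P:10>0 Q:5>3 S:9>2)
P1→{B,C} P2→{P,Q,S}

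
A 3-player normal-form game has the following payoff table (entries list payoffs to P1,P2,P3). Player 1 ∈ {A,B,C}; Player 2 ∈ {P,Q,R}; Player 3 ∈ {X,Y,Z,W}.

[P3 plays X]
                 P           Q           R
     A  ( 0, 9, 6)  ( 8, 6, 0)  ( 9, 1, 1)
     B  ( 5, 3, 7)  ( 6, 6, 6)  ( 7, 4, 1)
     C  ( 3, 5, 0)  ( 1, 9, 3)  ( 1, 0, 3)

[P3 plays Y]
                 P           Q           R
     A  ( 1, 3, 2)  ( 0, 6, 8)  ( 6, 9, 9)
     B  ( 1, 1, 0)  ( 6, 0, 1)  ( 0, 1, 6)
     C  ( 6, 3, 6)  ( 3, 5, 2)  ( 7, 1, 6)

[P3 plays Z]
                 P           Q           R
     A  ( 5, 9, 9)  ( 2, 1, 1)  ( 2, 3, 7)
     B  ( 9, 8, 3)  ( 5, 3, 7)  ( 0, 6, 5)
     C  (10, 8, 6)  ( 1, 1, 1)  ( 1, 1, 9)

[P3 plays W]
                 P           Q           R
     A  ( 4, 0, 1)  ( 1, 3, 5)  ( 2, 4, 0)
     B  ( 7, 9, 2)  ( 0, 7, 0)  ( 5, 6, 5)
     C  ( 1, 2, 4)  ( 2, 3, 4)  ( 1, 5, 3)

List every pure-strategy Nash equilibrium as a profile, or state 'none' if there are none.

(A,P,X): not NE [P1→B gives 5>0; P3→Z gives 9>6]
(A,P,Y): not NE [P1→C gives 6>1; P2→R gives 9>3; P3→Z gives 9>2]
(A,P,Z): not NE [P1→C gives 10>5]
(A,P,W): not NE [P1→B gives 7>4; P2→R gives 4>0; P3→Z gives 9>1]
(A,Q,X): not NE [P2→P gives 9>6; P3→Y gives 8>0]
(A,Q,Y): not NE [P1→B gives 6>0; P2→R gives 9>6]
(A,Q,Z): not NE [P1→B gives 5>2; P2→P gives 9>1; P3→Y gives 8>1]
(A,Q,W): not NE [P1→C gives 2>1; P2→R gives 4>3; P3→Y gives 8>5]
(A,R,X): not NE [P2→P gives 9>1; P3→Y gives 9>1]
(A,R,Y): not NE [P1→C gives 7>6]
(A,R,Z): not NE [P2→P gives 9>3; P3→Y gives 9>7]
(A,R,W): not NE [P1→B gives 5>2; P3→Y gives 9>0]
(B,P,X): not NE [P2→Q gives 6>3]
(B,P,Y): not NE [P1→C gives 6>1; P3→X gives 7>0]
(B,P,Z): not NE [P1→C gives 10>9; P3→X gives 7>3]
(B,P,W): not NE [P3→X gives 7>2]
(B,Q,X): not NE [P1→A gives 8>6; P3→Z gives 7>6]
(B,Q,Y): not NE [P2→R gives 1>0; P3→Z gives 7>1]
(B,Q,Z): not NE [P2→P gives 8>3]
(B,Q,W): not NE [P1→C gives 2>0; P2→P gives 9>7; P3→Z gives 7>0]
(B,R,X): not NE [P1→A gives 9>7; P2→Q gives 6>4; P3→Y gives 6>1]
(B,R,Y): not NE [P1→C gives 7>0]
(B,R,Z): not NE [P1→A gives 2>0; P2→P gives 8>6; P3→Y gives 6>5]
(B,R,W): not NE [P2→P gives 9>6; P3→Y gives 6>5]
(C,P,X): not NE [P1→B gives 5>3; P2→Q gives 9>5; P3→Z gives 6>0]
(C,P,Y): not NE [P2→Q gives 5>3]
(C,P,Z): NE
(C,P,W): not NE [P1→B gives 7>1; P2→R gives 5>2; P3→Z gives 6>4]
(C,Q,X): not NE [P1→A gives 8>1; P3→W gives 4>3]
(C,Q,Y): not NE [P1→B gives 6>3; P3→W gives 4>2]
(C,Q,Z): not NE [P1→B gives 5>1; P2→P gives 8>1; P3→W gives 4>1]
(C,Q,W): not NE [P2→R gives 5>3]
(C,R,X): not NE [P1→A gives 9>1; P2→Q gives 9>0; P3→Z gives 9>3]
(C,R,Y): not NE [P2→Q gives 5>1; P3→Z gives 9>6]
(C,R,Z): not NE [P1→A gives 2>1; P2→P gives 8>1]
(C,R,W): not NE [P1→B gives 5>1; P3→Z gives 9>3]

NE set: (C,P,Z)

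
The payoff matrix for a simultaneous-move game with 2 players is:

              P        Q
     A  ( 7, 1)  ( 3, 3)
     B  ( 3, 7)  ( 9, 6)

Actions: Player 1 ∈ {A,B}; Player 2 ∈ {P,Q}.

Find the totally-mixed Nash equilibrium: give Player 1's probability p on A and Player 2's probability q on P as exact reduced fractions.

P1 indiff ⇒ q·7+(1-q)·3 = q·3+(1-q)·9 ⇒ q(4) = (1-q)(6) ⇒ q = 3/5
P2 indiff ⇒ p·1+(1-p)·7 = p·3+(1-p)·6 ⇒ p(-2) = (1-p)(-1) ⇒ p = 1/3

P1 mixes 1/3 on A; P2 mixes 3/5 on P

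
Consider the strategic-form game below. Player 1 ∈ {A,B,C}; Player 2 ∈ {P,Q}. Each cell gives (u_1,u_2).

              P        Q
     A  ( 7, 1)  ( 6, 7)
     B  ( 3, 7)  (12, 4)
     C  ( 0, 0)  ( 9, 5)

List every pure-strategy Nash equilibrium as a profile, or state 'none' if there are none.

Equilibria: none

(A,P): not NE [P2→Q gives 7>1]
(A,Q): not NE [P1→B gives 12>6]
(B,P): not NE [P1→A gives 7>3]
(B,Q): not NE [P2→P gives 7>4]
(C,P): not NE [P1→A gives 7>0; P2→Q gives 5>0]
(C,Q): not NE [P1→B gives 12>9]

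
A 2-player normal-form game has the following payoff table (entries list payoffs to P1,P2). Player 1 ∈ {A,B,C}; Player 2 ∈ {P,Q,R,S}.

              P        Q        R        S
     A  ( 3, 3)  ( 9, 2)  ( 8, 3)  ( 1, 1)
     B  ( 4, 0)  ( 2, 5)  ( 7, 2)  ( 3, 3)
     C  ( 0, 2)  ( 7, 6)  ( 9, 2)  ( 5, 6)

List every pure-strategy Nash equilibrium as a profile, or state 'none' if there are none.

Nash profiles: (C,S)

(A,P): not NE [P1→B gives 4>3]
(A,Q): not NE [P2→R gives 3>2]
(A,R): not NE [P1→C gives 9>8]
(A,S): not NE [P1→C gives 5>1; P2→R gives 3>1]
(B,P): not NE [P2→Q gives 5>0]
(B,Q): not NE [P1→A gives 9>2]
(B,R): not NE [P1→C gives 9>7; P2→Q gives 5>2]
(B,S): not NE [P1→C gives 5>3; P2→Q gives 5>3]
(C,P): not NE [P1→B gives 4>0; P2→S gives 6>2]
(C,Q): not NE [P1→A gives 9>7]
(C,R): not NE [P2→S gives 6>2]
(C,S): NE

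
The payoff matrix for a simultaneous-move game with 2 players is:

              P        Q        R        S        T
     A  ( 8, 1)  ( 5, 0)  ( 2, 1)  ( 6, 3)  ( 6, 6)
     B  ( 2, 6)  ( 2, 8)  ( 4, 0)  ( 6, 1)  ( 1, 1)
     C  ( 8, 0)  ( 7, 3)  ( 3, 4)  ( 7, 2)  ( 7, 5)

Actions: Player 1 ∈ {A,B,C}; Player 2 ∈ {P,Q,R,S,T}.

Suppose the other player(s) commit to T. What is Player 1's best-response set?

P1 best: {C}

u_1(A vs T) = 6
u_1(B vs T) = 1
u_1(C vs T) = 7
max payoff 7 at {C}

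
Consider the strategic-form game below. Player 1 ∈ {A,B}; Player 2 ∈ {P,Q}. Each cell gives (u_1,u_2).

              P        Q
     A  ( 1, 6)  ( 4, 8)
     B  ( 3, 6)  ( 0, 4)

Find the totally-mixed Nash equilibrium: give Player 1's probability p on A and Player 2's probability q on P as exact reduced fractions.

P1 indiff ⇒ q·1+(1-q)·4 = q·3+(1-q)·0 ⇒ q(-2) = (1-q)(-4) ⇒ q = 2/3
P2 indiff ⇒ p·6+(1-p)·6 = p·8+(1-p)·4 ⇒ p(-2) = (1-p)(-2) ⇒ p = 1/2

p=1/2, q=2/3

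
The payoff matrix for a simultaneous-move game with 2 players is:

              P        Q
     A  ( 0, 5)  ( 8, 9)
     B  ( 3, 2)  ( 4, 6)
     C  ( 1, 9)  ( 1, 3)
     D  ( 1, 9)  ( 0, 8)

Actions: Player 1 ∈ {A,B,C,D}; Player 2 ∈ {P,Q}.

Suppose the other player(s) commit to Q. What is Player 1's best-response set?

u_1(A vs Q) = 8
u_1(B vs Q) = 4
u_1(C vs Q) = 1
u_1(D vs Q) = 0
max payoff 8 at {A}

P1 best: {A}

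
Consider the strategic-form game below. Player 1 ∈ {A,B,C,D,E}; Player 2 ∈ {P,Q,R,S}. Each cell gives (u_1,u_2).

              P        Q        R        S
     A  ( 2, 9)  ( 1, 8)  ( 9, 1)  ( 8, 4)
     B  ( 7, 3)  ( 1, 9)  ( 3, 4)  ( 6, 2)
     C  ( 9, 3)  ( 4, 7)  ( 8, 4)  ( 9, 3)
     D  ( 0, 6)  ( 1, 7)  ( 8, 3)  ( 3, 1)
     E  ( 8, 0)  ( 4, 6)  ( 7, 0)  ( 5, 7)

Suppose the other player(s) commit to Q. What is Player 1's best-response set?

u_1(A vs Q) = 1
u_1(B vs Q) = 1
u_1(C vs Q) = 4
u_1(D vs Q) = 1
u_1(E vs Q) = 4
max payoff 4 at {C,E}

P1 best: {C,E}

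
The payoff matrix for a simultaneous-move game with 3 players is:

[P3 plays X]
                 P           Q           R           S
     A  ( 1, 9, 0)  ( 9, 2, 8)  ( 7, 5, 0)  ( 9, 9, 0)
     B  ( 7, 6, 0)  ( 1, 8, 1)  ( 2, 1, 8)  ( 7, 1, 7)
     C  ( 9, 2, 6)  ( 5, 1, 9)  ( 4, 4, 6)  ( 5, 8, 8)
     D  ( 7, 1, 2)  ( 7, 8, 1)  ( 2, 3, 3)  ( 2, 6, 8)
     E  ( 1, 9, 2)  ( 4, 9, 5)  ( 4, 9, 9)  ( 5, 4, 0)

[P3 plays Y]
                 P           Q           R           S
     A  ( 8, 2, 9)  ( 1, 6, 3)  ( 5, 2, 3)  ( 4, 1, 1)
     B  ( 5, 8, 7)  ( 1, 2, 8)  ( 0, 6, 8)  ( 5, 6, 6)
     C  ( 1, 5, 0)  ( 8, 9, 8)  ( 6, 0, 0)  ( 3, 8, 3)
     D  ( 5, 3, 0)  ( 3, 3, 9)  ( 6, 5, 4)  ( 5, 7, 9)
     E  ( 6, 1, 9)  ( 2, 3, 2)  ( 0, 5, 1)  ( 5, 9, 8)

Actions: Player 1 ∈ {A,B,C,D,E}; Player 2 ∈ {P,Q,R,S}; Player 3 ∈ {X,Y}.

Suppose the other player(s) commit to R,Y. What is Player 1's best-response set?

BR_1 = {C,D}

u_1(A vs R,Y) = 5
u_1(B vs R,Y) = 0
u_1(C vs R,Y) = 6
u_1(D vs R,Y) = 6
u_1(E vs R,Y) = 0
max payoff 6 at {C,D}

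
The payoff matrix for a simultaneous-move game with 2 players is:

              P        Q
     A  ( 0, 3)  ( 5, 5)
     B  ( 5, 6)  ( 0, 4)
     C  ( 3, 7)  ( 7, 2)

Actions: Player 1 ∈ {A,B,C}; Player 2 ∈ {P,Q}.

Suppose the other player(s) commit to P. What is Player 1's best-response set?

u_1(A vs P) = 0
u_1(B vs P) = 5
u_1(C vs P) = 3
max payoff 5 at {B}

BR_1 = {B}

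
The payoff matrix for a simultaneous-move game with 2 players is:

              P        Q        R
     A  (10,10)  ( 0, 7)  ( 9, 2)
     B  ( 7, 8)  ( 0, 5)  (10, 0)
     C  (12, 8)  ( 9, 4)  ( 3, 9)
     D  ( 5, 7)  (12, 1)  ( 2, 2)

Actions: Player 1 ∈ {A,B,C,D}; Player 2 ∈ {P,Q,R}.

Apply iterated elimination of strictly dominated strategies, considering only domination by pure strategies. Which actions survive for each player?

Remaining: P1:{A,B,C} P2:{P,R}

P2 drop Q (P beats it: A:10>7 B:8>5 C:8>4 D:7>1)
P1 drop D (A beats it: P:10>5 R:9>2)
P1→{A,B,C} P2→{P,R}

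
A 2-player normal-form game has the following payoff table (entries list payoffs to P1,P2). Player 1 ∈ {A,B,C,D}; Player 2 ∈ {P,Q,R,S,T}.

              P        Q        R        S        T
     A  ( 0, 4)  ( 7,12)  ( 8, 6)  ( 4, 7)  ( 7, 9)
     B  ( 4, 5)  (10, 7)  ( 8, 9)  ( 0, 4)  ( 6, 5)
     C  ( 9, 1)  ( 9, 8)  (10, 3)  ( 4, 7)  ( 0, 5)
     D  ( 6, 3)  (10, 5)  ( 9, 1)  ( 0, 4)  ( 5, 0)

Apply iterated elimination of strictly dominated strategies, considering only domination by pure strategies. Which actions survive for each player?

Survivors P1:{B,C,D} P2:{Q,R}

P2 drop P (Q beats it: A:12>4 B:7>5 C:8>1 D:5>3)
P2 drop S (Q beats it: A:12>7 B:7>4 C:8>7 D:5>4)
P2 drop T (Q beats it: A:12>9 B:7>5 C:8>5 D:5>0)
P1 drop A (C beats it: Q:9>7 R:10>8)
P1→{B,C,D} P2→{Q,R}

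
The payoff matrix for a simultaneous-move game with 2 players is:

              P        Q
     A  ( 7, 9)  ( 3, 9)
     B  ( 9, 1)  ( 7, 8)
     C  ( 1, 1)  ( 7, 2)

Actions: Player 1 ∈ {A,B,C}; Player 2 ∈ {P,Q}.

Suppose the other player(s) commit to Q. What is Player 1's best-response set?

u_1(A vs Q) = 3
u_1(B vs Q) = 7
u_1(C vs Q) = 7
max payoff 7 at {B,C}

P1 best: {B,C}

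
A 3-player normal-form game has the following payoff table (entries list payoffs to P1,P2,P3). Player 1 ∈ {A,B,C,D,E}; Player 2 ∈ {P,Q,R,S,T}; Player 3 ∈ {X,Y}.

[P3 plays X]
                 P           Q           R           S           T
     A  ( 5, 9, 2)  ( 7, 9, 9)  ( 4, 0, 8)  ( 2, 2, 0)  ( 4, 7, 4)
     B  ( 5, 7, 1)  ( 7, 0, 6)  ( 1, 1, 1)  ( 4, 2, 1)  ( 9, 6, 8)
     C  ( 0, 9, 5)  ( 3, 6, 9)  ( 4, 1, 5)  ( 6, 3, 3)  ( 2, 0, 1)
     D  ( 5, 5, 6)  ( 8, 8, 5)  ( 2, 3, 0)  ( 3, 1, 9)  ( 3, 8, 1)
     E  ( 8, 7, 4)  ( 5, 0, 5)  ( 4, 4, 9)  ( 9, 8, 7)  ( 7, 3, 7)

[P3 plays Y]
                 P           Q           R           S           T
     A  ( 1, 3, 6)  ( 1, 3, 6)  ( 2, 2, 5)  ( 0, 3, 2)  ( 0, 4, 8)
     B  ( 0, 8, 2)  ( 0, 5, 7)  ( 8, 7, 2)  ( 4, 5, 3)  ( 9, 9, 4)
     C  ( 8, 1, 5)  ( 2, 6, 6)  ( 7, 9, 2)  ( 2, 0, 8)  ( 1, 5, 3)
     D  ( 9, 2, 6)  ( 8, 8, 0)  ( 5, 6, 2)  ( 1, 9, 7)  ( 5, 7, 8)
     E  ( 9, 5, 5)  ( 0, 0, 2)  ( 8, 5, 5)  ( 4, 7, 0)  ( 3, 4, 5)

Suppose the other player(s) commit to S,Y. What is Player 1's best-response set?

argmax u_1 = {B,E}

u_1(A vs S,Y) = 0
u_1(B vs S,Y) = 4
u_1(C vs S,Y) = 2
u_1(D vs S,Y) = 1
u_1(E vs S,Y) = 4
max payoff 4 at {B,E}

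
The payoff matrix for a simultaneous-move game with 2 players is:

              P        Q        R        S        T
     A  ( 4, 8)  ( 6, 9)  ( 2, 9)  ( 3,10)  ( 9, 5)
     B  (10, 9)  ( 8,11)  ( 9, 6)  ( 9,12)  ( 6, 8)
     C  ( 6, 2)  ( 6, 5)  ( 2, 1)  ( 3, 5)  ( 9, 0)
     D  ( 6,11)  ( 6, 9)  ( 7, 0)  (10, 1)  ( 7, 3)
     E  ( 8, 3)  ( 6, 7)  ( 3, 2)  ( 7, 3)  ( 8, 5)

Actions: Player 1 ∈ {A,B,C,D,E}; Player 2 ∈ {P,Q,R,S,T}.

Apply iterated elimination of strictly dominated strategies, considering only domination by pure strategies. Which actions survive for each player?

P2 drop R (S beats it: A:10>9 B:12>6 C:5>1 D:1>0 E:3>2)
P2 drop T (Q beats it: A:9>5 B:11>8 C:5>0 D:9>3 E:7>5)
P1 drop A (B beats it: P:10>4 Q:8>6 S:9>3)
P1 drop C (B beats it: P:10>6 Q:8>6 S:9>3)
P1 drop E (B beats it: P:10>8 Q:8>6 S:9>7)
P1→{B,D} P2→{P,Q,S}

Remaining: P1:{B,D} P2:{P,Q,S}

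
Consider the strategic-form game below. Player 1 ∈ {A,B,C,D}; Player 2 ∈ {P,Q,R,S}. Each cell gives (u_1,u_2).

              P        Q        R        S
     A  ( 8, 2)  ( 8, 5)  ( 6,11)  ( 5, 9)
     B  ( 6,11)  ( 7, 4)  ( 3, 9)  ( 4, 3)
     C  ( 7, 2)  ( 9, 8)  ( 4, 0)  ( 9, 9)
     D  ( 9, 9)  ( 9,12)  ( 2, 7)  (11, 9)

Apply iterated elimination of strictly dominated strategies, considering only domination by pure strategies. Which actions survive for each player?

P1 drop B (A beats it: P:8>6 Q:8>7 R:6>3 S:5>4)
P2 drop P (Q beats it: A:5>2 C:8>2 D:12>9)
P1→{A,C,D} P2→{Q,R,S}

Remaining: P1:{A,C,D} P2:{Q,R,S}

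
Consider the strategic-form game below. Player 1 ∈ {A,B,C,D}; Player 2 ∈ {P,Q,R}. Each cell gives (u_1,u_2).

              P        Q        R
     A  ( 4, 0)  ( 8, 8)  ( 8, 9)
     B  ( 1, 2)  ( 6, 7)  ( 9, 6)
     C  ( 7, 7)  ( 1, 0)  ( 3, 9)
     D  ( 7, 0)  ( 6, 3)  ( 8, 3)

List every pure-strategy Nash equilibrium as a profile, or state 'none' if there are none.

Equilibria: none

(A,P): not NE [P1→D gives 7>4; P2→R gives 9>0]
(A,Q): not NE [P2→R gives 9>8]
(A,R): not NE [P1→B gives 9>8]
(B,P): not NE [P1→D gives 7>1; P2→Q gives 7>2]
(B,Q): not NE [P1→A gives 8>6]
(B,R): not NE [P2→Q gives 7>6]
(C,P): not NE [P2→R gives 9>7]
(C,Q): not NE [P1→A gives 8>1; P2→R gives 9>0]
(C,R): not NE [P1→B gives 9>3]
(D,P): not NE [P2→R gives 3>0]
(D,Q): not NE [P1→A gives 8>6]
(D,R): not NE [P1→B gives 9>8]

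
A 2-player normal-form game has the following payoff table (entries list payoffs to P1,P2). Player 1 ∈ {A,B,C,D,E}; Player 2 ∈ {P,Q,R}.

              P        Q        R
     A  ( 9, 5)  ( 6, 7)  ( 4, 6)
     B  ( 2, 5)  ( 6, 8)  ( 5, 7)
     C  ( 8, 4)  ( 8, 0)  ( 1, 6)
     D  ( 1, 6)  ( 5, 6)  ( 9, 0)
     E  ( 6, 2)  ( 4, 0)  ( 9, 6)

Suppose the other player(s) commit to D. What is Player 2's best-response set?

u_2(P vs D) = 6
u_2(Q vs D) = 6
u_2(R vs D) = 0
max payoff 6 at {P,Q}

P2 best: {P,Q}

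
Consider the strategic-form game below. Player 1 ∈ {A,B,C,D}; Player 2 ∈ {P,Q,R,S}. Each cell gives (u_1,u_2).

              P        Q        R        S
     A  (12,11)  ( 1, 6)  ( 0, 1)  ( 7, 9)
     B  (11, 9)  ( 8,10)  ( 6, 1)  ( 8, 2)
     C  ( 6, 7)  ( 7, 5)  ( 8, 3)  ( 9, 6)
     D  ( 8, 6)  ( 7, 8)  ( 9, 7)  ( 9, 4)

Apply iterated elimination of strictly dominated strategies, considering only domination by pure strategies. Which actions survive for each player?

Survivors P1:{A,B} P2:{P,Q}

P2 drop R (Q beats it: A:6>1 B:10>1 C:5>3 D:8>7)
P2 drop S (P beats it: A:11>9 B:9>2 C:7>6 D:6>4)
P1 drop C (B beats it: P:11>6 Q:8>7)
P1 drop D (B beats it: P:11>8 Q:8>7)
P1→{A,B} P2→{P,Q}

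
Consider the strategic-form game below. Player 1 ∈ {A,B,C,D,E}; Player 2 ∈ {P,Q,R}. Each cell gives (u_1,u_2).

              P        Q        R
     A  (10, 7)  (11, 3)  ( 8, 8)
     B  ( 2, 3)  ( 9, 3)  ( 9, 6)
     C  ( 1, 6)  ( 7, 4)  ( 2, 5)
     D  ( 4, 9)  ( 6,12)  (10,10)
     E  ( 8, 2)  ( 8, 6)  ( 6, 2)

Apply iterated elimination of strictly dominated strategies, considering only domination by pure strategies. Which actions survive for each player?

IESDS → P1:{A,B,D} P2:{Q,R}

P1 drop C (A beats it: P:10>1 Q:11>7 R:8>2)
P1 drop E (A beats it: P:10>8 Q:11>8 R:8>6)
P2 drop P (R beats it: A:8>7 B:6>3 D:10>9)
P1→{A,B,D} P2→{Q,R}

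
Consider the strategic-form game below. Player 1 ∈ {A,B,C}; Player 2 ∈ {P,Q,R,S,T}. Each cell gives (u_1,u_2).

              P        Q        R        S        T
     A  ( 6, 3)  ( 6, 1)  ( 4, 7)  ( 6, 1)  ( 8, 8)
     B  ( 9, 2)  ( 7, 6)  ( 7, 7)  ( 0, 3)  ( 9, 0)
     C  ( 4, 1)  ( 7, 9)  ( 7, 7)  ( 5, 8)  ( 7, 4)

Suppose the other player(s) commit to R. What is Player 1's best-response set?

u_1(A vs R) = 4
u_1(B vs R) = 7
u_1(C vs R) = 7
max payoff 7 at {B,C}

BR_1 = {B,C}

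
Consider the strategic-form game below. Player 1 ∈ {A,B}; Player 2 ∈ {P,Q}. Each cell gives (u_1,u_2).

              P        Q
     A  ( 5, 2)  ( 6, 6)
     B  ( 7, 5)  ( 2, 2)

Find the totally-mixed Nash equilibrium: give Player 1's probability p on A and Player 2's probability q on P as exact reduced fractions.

P1 indiff ⇒ q·5+(1-q)·6 = q·7+(1-q)·2 ⇒ q(-2) = (1-q)(-4) ⇒ q = 2/3
P2 indiff ⇒ p·2+(1-p)·5 = p·6+(1-p)·2 ⇒ p(-4) = (1-p)(-3) ⇒ p = 3/7

(p,q) = (3/7, 2/3)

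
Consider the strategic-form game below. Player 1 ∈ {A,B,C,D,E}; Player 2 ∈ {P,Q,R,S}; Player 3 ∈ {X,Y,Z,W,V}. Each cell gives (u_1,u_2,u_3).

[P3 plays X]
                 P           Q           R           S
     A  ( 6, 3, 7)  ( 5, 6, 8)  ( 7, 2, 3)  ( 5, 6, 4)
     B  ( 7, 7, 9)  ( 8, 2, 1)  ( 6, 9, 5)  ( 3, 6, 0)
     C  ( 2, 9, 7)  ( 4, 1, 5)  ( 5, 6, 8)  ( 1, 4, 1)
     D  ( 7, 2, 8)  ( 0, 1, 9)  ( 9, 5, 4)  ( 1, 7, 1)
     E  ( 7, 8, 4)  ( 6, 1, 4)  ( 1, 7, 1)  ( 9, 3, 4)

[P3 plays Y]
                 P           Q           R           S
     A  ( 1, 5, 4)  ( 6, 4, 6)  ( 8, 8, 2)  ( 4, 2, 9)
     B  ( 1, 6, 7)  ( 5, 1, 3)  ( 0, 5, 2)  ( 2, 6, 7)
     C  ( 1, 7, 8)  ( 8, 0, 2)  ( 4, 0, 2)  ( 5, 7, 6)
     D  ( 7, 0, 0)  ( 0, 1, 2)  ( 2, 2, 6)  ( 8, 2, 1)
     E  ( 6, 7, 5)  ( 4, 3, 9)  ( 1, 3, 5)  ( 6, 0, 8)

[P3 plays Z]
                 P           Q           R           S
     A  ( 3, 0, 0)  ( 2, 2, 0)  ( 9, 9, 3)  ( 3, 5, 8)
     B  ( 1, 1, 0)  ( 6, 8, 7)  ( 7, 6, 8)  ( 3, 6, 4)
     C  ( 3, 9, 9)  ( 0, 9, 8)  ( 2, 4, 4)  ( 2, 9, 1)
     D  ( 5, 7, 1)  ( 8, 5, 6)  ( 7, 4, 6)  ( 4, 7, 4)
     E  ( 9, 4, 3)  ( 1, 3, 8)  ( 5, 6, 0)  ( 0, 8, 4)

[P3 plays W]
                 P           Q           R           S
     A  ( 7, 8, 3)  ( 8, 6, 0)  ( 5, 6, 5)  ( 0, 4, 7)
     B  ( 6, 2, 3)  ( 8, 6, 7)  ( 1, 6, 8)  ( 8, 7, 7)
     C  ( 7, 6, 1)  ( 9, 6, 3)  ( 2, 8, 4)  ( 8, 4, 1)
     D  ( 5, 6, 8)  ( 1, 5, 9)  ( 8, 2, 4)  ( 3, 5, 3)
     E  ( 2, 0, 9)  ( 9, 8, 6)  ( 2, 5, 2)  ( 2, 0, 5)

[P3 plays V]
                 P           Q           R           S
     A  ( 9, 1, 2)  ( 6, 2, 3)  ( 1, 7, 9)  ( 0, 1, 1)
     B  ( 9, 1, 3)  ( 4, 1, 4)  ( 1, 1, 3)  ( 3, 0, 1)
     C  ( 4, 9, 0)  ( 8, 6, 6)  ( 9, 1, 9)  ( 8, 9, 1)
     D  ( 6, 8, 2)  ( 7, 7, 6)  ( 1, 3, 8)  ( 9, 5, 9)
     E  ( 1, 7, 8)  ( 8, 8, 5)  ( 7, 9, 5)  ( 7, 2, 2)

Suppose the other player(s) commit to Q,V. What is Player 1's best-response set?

u_1(A vs Q,V) = 6
u_1(B vs Q,V) = 4
u_1(C vs Q,V) = 8
u_1(D vs Q,V) = 7
u_1(E vs Q,V) = 8
max payoff 8 at {C,E}

argmax u_1 = {C,E}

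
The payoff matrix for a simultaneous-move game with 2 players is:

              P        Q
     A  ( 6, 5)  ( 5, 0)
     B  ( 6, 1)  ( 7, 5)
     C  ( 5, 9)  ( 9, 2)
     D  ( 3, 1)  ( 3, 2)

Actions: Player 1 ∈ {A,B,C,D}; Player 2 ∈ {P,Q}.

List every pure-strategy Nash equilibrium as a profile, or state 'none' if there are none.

PSNE = {(A,P)}

(A,P): NE
(A,Q): not NE [P1→C gives 9>5; P2→P gives 5>0]
(B,P): not NE [P2→Q gives 5>1]
(B,Q): not NE [P1→C gives 9>7]
(C,P): not NE [P1→B gives 6>5]
(C,Q): not NE [P2→P gives 9>2]
(D,P): not NE [P1→B gives 6>3; P2→Q gives 2>1]
(D,Q): not NE [P1→C gives 9>3]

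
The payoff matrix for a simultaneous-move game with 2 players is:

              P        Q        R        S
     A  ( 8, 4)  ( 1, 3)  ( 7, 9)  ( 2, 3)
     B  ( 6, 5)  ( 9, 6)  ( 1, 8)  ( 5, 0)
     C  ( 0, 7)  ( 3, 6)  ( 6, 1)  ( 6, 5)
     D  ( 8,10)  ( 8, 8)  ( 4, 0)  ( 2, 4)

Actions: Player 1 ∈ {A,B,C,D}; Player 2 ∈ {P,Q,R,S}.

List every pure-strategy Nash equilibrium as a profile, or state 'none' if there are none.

(A,P): not NE [P2→R gives 9>4]
(A,Q): not NE [P1→B gives 9>1; P2→R gives 9>3]
(A,R): NE
(A,S): not NE [P1→C gives 6>2; P2→R gives 9>3]
(B,P): not NE [P1→D gives 8>6; P2→R gives 8>5]
(B,Q): not NE [P2→R gives 8>6]
(B,R): not NE [P1→A gives 7>1]
(B,S): not NE [P1→C gives 6>5; P2→R gives 8>0]
(C,P): not NE [P1→D gives 8>0]
(C,Q): not NE [P1→B gives 9>3; P2→P gives 7>6]
(C,R): not NE [P1→A gives 7>6; P2→P gives 7>1]
(C,S): not NE [P2→P gives 7>5]
(D,P): NE
(D,Q): not NE [P1→B gives 9>8; P2→P gives 10>8]
(D,R): not NE [P1→A gives 7>4; P2→P gives 10>0]
(D,S): not NE [P1→C gives 6>2; P2→P gives 10>4]

PSNE = {(A,R), (D,P)}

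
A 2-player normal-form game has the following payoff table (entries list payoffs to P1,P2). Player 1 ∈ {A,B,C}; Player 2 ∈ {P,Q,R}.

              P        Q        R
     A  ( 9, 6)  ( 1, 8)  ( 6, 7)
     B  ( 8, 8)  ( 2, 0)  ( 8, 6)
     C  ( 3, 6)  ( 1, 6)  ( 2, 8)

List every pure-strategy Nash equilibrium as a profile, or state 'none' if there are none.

(A,P): not NE [P2→Q gives 8>6]
(A,Q): not NE [P1→B gives 2>1]
(A,R): not NE [P1→B gives 8>6; P2→Q gives 8>7]
(B,P): not NE [P1→A gives 9>8]
(B,Q): not NE [P2→P gives 8>0]
(B,R): not NE [P2→P gives 8>6]
(C,P): not NE [P1→A gives 9>3; P2→R gives 8>6]
(C,Q): not NE [P1→B gives 2>1; P2→R gives 8>6]
(C,R): not NE [P1→B gives 8>2]

PSNE: ∅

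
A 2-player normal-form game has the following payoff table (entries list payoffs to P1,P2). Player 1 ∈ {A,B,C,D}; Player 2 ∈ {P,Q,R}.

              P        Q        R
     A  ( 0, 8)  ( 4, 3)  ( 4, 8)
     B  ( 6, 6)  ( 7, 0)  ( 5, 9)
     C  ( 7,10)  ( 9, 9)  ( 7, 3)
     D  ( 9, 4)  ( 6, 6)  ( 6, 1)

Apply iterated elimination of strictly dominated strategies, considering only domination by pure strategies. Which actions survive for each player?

IESDS → P1:{C,D} P2:{P,Q}

P1 drop A (B beats it: P:6>0 Q:7>4 R:5>4)
P1 drop B (C beats it: P:7>6 Q:9>7 R:7>5)
P2 drop R (P beats it: C:10>3 D:4>1)
P1→{C,D} P2→{P,Q}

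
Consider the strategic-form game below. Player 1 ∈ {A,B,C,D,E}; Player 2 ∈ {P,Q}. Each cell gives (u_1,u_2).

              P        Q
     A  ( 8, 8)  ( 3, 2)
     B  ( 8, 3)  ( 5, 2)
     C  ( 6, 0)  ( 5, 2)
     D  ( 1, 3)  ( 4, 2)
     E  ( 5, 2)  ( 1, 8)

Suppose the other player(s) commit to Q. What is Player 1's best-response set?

u_1(A vs Q) = 3
u_1(B vs Q) = 5
u_1(C vs Q) = 5
u_1(D vs Q) = 4
u_1(E vs Q) = 1
max payoff 5 at {B,C}

BR_1 = {B,C}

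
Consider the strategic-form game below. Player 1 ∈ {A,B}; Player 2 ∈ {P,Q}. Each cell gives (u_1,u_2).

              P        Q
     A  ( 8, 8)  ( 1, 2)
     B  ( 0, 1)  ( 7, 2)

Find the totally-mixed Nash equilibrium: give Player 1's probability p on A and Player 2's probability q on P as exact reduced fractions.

P1 indiff ⇒ q·8+(1-q)·1 = q·0+(1-q)·7 ⇒ q(8) = (1-q)(6) ⇒ q = 3/7
P2 indiff ⇒ p·8+(1-p)·1 = p·2+(1-p)·2 ⇒ p(6) = (1-p)(1) ⇒ p = 1/7

p=1/7, q=3/7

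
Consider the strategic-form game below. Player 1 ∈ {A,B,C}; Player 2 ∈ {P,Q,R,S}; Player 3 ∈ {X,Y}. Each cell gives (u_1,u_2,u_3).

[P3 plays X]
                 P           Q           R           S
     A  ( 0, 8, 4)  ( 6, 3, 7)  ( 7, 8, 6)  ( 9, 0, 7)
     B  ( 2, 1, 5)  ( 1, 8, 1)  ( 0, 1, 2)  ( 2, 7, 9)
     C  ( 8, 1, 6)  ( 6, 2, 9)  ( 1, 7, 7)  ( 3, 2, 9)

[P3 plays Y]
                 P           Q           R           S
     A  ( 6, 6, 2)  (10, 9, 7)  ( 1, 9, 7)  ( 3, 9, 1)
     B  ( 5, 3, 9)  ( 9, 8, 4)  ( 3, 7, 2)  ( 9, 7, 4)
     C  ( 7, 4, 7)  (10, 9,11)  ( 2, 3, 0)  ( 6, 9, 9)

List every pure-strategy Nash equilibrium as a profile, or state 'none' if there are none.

PSNE = {(A,Q,Y), (C,Q,Y)}

(A,P,X): not NE [P1→C gives 8>0]
(A,P,Y): not NE [P1→C gives 7>6; P2→S gives 9>6; P3→X gives 4>2]
(A,Q,X): not NE [P2→R gives 8>3]
(A,Q,Y): NE
(A,R,X): not NE [P3→Y gives 7>6]
(A,R,Y): not NE [P1→B gives 3>1]
(A,S,X): not NE [P2→R gives 8>0]
(A,S,Y): not NE [P1→B gives 9>3; P3→X gives 7>1]
(B,P,X): not NE [P1→C gives 8>2; P2→Q gives 8>1; P3→Y gives 9>5]
(B,P,Y): not NE [P1→C gives 7>5; P2→Q gives 8>3]
(B,Q,X): not NE [P1→C gives 6>1; P3→Y gives 4>1]
(B,Q,Y): not NE [P1→C gives 10>9]
(B,R,X): not NE [P1→A gives 7>0; P2→Q gives 8>1]
(B,R,Y): not NE [P2→Q gives 8>7]
(B,S,X): not NE [P1→A gives 9>2; P2→Q gives 8>7]
(B,S,Y): not NE [P2→Q gives 8>7; P3→X gives 9>4]
(C,P,X): not NE [P2→R gives 7>1; P3→Y gives 7>6]
(C,P,Y): not NE [P2→S gives 9>4]
(C,Q,X): not NE [P2→R gives 7>2; P3→Y gives 11>9]
(C,Q,Y): NE
(C,R,X): not NE [P1→A gives 7>1]
(C,R,Y): not NE [P1→B gives 3>2; P2→S gives 9>3; P3→X gives 7>0]
(C,S,X): not NE [P1→A gives 9>3; P2→R gives 7>2]
(C,S,Y): not NE [P1→B gives 9>6]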